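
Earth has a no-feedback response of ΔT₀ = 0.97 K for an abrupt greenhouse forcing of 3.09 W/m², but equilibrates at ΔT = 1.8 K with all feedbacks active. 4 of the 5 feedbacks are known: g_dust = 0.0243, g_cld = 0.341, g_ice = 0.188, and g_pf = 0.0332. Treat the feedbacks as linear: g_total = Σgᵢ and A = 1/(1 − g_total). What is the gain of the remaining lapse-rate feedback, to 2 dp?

-0.13

Amplification A = ΔT/ΔT₀ = 1.8/0.97 = 1.856.
Total gain g = 1 − 1/A = 1 − 1/1.856 = 0.4612.
Known gains sum to 0.0243 + 0.341 + 0.188 + 0.0332 = 0.5865.
g_lr = 0.4612 − 0.5865 = -0.13.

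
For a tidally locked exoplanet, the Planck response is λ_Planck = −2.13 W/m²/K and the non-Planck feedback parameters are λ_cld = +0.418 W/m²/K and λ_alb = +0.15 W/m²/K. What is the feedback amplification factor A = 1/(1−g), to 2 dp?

Convert to gains: g_cld = 0.418/2.13 = 0.1962; g_alb = 0.15/2.13 = 0.07042.
Total gain g = 0.26662.
A = 1/(1 − 0.26662) = 1.36.

1.36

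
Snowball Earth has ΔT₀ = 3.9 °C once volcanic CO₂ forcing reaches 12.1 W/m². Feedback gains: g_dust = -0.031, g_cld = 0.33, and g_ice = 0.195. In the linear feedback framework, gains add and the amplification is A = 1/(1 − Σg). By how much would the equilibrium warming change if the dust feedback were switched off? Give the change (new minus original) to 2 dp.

0.50 °C

Original: g = 0.494, ΔT = 3.9/(1−0.494) = 7.7075 °C.
Without dust: g' = 0.525, ΔT' = 3.9/(1−0.525) = 8.2105 °C.
Change = 8.2105 − 7.7075 = 0.50 °C.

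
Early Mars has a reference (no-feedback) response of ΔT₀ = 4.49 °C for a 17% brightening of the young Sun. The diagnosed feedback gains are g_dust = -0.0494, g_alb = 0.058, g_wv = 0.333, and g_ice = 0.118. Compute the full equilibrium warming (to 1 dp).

8.3 °C

Total gain g = -0.0494 + 0.058 + 0.333 + 0.118 = 0.4596.
Amplification A = 1/(1 − 0.4596) = 1.85.
ΔT = 4.49 × 1.85 = 8.3 °C.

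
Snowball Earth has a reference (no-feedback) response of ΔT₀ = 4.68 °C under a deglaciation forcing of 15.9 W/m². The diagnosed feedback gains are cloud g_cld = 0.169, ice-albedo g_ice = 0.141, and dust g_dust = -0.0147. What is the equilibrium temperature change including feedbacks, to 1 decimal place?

Total gain g = 0.169 + 0.141 − 0.0147 = 0.2953.
Amplification A = 1/(1 − 0.2953) = 1.419.
ΔT = 4.68 × 1.419 = 6.6 °C.

6.6 °C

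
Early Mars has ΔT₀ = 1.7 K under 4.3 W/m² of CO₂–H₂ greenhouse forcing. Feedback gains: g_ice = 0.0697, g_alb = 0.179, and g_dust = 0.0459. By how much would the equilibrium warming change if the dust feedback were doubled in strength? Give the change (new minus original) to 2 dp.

Original: g = 0.2946, ΔT = 1.7/(1−0.2946) = 2.4100 K.
With doubled dust: g' = 0.3405, ΔT' = 1.7/(1−0.3405) = 2.5777 K.
Change = 2.5777 − 2.4100 = 0.17 K.

0.17 K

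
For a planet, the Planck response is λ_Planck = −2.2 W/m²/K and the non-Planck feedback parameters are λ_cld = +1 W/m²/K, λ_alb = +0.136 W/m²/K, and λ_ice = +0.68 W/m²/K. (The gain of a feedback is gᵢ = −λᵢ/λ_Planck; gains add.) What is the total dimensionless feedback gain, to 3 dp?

Convert to gains: g_cld = 1/2.2 = 0.4545; g_alb = 0.136/2.2 = 0.06182; g_ice = 0.68/2.2 = 0.3091.
Total gain g = 0.82542.

0.825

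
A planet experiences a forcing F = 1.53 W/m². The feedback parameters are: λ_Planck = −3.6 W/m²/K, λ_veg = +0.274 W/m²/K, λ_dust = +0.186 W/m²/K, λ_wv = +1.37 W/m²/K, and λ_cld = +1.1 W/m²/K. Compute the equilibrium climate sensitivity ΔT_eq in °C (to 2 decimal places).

Net feedback parameter λ = (−3.6) + (+0.274) + (+0.186) + (+1.37) + (+1.1) = -0.67 W/m²/K.
ΔT = −F/λ = −1.53/(-0.67) = 2.28 °C.

2.28 °C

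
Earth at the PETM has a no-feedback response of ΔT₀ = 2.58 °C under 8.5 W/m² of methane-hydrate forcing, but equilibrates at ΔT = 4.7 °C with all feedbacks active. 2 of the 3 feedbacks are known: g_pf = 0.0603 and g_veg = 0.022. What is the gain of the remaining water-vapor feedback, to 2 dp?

Amplification A = ΔT/ΔT₀ = 4.7/2.58 = 1.822.
Total gain g = 1 − 1/A = 1 − 1/1.822 = 0.4512.
Known gains sum to 0.0603 + 0.022 = 0.0823.
g_wv = 0.4512 − 0.0823 = 0.37.

0.37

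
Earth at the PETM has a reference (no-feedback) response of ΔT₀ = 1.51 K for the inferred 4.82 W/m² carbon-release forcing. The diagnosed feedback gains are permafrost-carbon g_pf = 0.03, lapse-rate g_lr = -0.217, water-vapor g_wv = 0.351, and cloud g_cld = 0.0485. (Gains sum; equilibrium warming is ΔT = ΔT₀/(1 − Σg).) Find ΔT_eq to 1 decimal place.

Total gain g = 0.03 − 0.217 + 0.351 + 0.0485 = 0.2125.
Amplification A = 1/(1 − 0.2125) = 1.27.
ΔT = 1.51 × 1.27 = 1.9 K.

1.9 K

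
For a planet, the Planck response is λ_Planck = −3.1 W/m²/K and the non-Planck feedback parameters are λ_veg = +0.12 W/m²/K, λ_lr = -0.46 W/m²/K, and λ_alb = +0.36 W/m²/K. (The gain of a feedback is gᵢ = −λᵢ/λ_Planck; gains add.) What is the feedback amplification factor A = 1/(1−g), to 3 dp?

Convert to gains: g_veg = 0.12/3.1 = 0.03871; g_lr = -0.46/3.1 = -0.1484; g_alb = 0.36/3.1 = 0.1161.
Total gain g = 0.00641.
A = 1/(1 − 0.00641) = 1.006.

1.006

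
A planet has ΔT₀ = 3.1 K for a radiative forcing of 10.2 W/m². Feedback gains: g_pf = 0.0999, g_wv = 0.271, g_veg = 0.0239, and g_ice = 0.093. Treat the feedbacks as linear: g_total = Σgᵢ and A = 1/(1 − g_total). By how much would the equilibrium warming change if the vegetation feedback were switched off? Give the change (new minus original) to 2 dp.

-0.27 K

Original: g = 0.4878, ΔT = 3.1/(1−0.4878) = 6.0523 K.
Without vegetation: g' = 0.4639, ΔT' = 3.1/(1−0.4639) = 5.7825 K.
Change = 5.7825 − 6.0523 = -0.27 K.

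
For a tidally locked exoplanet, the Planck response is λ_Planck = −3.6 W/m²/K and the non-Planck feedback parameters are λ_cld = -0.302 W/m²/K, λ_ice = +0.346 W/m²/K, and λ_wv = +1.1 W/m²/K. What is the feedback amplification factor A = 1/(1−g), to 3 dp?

Convert to gains: g_cld = -0.302/3.6 = -0.08389; g_ice = 0.346/3.6 = 0.09611; g_wv = 1.1/3.6 = 0.3056.
Total gain g = 0.31782.
A = 1/(1 − 0.31782) = 1.466.

1.466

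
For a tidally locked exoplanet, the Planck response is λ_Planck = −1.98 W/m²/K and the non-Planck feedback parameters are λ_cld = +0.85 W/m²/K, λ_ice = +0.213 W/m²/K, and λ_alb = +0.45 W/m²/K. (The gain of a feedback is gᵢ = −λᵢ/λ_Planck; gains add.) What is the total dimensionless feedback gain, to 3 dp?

0.764

Convert to gains: g_cld = 0.85/1.98 = 0.4293; g_ice = 0.213/1.98 = 0.1076; g_alb = 0.45/1.98 = 0.2273.
Total gain g = 0.7642.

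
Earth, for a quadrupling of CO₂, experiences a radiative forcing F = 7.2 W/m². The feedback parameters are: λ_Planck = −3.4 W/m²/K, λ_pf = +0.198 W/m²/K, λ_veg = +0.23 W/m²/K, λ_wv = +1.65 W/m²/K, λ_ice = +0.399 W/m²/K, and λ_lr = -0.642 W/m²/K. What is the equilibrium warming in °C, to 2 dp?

4.60 °C

Net feedback parameter λ = (−3.4) + (+0.198) + (+0.23) + (+1.65) + (+0.399) + (-0.642) = -1.565 W/m²/K.
ΔT = −F/λ = −7.2/(-1.565) = 4.60 °C.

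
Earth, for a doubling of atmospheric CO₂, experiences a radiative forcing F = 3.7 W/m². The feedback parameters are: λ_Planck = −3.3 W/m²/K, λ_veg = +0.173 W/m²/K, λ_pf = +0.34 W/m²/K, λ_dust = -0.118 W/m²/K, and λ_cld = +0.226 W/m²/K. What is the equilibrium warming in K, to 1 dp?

1.4 K

Net feedback parameter λ = (−3.3) + (+0.173) + (+0.34) + (-0.118) + (+0.226) = -2.679 W/m²/K.
ΔT = −F/λ = −3.7/(-2.679) = 1.4 K.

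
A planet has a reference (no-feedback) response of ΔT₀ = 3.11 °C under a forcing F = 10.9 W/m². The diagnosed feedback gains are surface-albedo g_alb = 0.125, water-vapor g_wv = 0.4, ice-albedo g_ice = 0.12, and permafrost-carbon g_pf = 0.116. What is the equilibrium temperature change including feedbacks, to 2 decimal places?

13.01 °C

Total gain g = 0.125 + 0.4 + 0.12 + 0.116 = 0.761.
Amplification A = 1/(1 − 0.761) = 4.184.
ΔT = 3.11 × 4.184 = 13.01 °C.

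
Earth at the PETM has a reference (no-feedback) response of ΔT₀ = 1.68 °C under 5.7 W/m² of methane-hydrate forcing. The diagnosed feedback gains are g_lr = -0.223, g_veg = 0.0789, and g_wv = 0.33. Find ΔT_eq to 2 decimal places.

Total gain g = -0.223 + 0.0789 + 0.33 = 0.1859.
Amplification A = 1/(1 − 0.1859) = 1.228.
ΔT = 1.68 × 1.228 = 2.06 °C.

2.06 °C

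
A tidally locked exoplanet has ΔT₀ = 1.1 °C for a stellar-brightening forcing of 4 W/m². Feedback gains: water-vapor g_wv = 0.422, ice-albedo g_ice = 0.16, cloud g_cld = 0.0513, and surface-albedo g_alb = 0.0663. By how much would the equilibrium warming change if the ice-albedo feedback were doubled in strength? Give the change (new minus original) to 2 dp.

4.17 °C

Original: g = 0.6996, ΔT = 1.1/(1−0.6996) = 3.6618 °C.
With doubled ice-albedo: g' = 0.8596, ΔT' = 1.1/(1−0.8596) = 7.8348 °C.
Change = 7.8348 − 3.6618 = 4.17 °C.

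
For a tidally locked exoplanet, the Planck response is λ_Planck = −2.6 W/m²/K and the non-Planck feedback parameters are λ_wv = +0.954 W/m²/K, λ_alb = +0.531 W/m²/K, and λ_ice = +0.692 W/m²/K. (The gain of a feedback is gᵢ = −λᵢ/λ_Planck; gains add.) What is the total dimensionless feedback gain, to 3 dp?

0.837

Convert to gains: g_wv = 0.954/2.6 = 0.3669; g_alb = 0.531/2.6 = 0.2042; g_ice = 0.692/2.6 = 0.2662.
Total gain g = 0.8373.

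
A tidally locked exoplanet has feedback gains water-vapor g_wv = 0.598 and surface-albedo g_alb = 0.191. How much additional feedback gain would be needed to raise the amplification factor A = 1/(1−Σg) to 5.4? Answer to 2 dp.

Current total gain = 0.789.
Target gain for A = 5.4: g* = 1 − 1/5.4 = 0.8148.
Additional gain needed = 0.8148 − 0.789 = 0.03.

0.03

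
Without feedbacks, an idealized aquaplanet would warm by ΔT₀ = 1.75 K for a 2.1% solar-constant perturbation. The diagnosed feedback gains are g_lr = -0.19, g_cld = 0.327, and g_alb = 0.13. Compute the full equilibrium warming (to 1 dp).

2.4 K

Total gain g = -0.19 + 0.327 + 0.13 = 0.267.
Amplification A = 1/(1 − 0.267) = 1.364.
ΔT = 1.75 × 1.364 = 2.4 K.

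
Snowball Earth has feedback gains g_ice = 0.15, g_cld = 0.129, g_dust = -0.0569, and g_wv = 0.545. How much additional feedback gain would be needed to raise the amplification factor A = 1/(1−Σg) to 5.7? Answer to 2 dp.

0.06

Current total gain = 0.7671.
Target gain for A = 5.7: g* = 1 − 1/5.7 = 0.8246.
Additional gain needed = 0.8246 − 0.7671 = 0.06.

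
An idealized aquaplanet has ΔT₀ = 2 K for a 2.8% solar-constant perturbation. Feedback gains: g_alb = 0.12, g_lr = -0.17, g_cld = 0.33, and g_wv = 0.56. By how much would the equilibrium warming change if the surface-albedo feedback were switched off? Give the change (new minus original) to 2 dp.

Original: g = 0.84, ΔT = 2/(1−0.84) = 12.5000 K.
Without surface-albedo: g' = 0.72, ΔT' = 2/(1−0.72) = 7.1429 K.
Change = 7.1429 − 12.5000 = -5.36 K.

-5.36 K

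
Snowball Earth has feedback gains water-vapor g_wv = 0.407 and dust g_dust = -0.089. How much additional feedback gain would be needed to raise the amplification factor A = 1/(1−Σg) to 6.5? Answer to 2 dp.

0.53

Current total gain = 0.318.
Target gain for A = 6.5: g* = 1 − 1/6.5 = 0.8462.
Additional gain needed = 0.8462 − 0.318 = 0.53.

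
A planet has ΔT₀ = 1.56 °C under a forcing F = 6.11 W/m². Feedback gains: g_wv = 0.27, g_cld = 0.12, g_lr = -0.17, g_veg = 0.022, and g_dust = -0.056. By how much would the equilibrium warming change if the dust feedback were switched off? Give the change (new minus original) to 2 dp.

0.14 °C

Original: g = 0.186, ΔT = 1.56/(1−0.186) = 1.9165 °C.
Without dust: g' = 0.242, ΔT' = 1.56/(1−0.242) = 2.0580 °C.
Change = 2.0580 − 1.9165 = 0.14 °C.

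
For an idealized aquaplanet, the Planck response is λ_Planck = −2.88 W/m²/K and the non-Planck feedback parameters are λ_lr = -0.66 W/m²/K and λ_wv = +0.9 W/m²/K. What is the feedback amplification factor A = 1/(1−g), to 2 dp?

Convert to gains: g_lr = -0.66/2.88 = -0.2292; g_wv = 0.9/2.88 = 0.3125.
Total gain g = 0.0833.
A = 1/(1 − 0.0833) = 1.09.

1.09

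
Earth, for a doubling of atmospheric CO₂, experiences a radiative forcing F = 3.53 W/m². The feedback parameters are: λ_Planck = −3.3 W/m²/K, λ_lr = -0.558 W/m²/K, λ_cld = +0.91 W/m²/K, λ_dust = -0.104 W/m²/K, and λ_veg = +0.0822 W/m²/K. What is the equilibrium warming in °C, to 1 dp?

Net feedback parameter λ = (−3.3) + (-0.558) + (+0.91) + (-0.104) + (+0.0822) = -2.9698 W/m²/K.
ΔT = −F/λ = −3.53/(-2.9698) = 1.2 °C.

1.2 °C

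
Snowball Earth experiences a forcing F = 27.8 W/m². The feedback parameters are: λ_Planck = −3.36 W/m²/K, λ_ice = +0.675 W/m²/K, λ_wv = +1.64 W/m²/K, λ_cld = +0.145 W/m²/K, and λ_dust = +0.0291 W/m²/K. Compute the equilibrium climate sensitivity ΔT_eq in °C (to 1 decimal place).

31.9 °C

Net feedback parameter λ = (−3.36) + (+0.675) + (+1.64) + (+0.145) + (+0.0291) = -0.8709 W/m²/K.
ΔT = −F/λ = −27.8/(-0.8709) = 31.9 °C.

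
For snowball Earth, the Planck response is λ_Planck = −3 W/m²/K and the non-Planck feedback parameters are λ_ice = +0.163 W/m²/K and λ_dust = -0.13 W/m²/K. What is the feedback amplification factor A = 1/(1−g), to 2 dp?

1.01

Convert to gains: g_ice = 0.163/3 = 0.05433; g_dust = -0.13/3 = -0.04333.
Total gain g = 0.011.
A = 1/(1 − 0.011) = 1.01.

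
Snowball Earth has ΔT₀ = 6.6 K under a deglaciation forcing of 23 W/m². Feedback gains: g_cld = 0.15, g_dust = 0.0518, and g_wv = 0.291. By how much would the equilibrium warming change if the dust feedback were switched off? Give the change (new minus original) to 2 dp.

-1.21 K

Original: g = 0.4928, ΔT = 6.6/(1−0.4928) = 13.0126 K.
Without dust: g' = 0.441, ΔT' = 6.6/(1−0.441) = 11.8068 K.
Change = 11.8068 − 13.0126 = -1.21 K.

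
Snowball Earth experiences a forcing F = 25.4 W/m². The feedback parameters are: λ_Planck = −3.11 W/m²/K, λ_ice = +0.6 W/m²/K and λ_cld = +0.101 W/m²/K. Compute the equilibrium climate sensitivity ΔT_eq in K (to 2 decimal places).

10.54 K

Net feedback parameter λ = (−3.11) + (+0.6) + (+0.101) = -2.409 W/m²/K.
ΔT = −F/λ = −25.4/(-2.409) = 10.54 K.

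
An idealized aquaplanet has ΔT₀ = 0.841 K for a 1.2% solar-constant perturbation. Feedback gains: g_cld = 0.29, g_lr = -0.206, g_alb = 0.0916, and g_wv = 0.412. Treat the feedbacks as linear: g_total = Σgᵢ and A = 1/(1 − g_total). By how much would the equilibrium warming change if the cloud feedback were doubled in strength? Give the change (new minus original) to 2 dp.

4.83 K

Original: g = 0.5876, ΔT = 0.841/(1−0.5876) = 2.0393 K.
With doubled cloud: g' = 0.8776, ΔT' = 0.841/(1−0.8776) = 6.8709 K.
Change = 6.8709 − 2.0393 = 4.83 K.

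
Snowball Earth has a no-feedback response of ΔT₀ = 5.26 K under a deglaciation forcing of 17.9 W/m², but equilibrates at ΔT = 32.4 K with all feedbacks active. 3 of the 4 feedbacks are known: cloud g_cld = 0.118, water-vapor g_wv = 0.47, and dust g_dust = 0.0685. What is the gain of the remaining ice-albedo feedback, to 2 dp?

Amplification A = ΔT/ΔT₀ = 32.4/5.26 = 6.16.
Total gain g = 1 − 1/A = 1 − 1/6.16 = 0.8377.
Known gains sum to 0.118 + 0.47 + 0.0685 = 0.6565.
g_ice = 0.8377 − 0.6565 = 0.18.

0.18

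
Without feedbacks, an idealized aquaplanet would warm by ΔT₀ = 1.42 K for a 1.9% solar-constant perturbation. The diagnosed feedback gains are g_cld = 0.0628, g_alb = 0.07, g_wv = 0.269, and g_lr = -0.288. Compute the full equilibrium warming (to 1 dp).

Total gain g = 0.0628 + 0.07 + 0.269 − 0.288 = 0.1138.
Amplification A = 1/(1 − 0.1138) = 1.128.
ΔT = 1.42 × 1.128 = 1.6 K.

1.6 K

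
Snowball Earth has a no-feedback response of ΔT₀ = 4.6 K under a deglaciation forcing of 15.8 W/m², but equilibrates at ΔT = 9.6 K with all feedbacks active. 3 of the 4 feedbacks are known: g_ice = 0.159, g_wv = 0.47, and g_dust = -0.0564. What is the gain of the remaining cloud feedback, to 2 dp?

-0.05

Amplification A = ΔT/ΔT₀ = 9.6/4.6 = 2.087.
Total gain g = 1 − 1/A = 1 − 1/2.087 = 0.5208.
Known gains sum to 0.159 + 0.47 − 0.0564 = 0.5726.
g_cld = 0.5208 − 0.5726 = -0.05.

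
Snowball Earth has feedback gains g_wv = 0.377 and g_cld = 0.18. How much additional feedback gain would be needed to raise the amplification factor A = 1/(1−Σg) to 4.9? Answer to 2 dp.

Current total gain = 0.557.
Target gain for A = 4.9: g* = 1 − 1/4.9 = 0.7959.
Additional gain needed = 0.7959 − 0.557 = 0.24.

0.24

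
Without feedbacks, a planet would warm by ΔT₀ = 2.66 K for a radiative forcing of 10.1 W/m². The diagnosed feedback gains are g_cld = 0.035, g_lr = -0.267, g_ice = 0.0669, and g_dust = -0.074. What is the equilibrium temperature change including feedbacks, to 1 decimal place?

2.1 K

Total gain g = 0.035 − 0.267 + 0.0669 − 0.074 = -0.2391.
Amplification A = 1/(1 + 0.2391) = 0.807.
ΔT = 2.66 × 0.807 = 2.1 K.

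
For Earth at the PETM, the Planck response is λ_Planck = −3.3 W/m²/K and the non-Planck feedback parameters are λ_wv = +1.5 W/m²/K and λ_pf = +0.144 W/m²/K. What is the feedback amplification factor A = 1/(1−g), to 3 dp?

Convert to gains: g_wv = 1.5/3.3 = 0.4545; g_pf = 0.144/3.3 = 0.04364.
Total gain g = 0.49814.
A = 1/(1 − 0.49814) = 1.993.

1.993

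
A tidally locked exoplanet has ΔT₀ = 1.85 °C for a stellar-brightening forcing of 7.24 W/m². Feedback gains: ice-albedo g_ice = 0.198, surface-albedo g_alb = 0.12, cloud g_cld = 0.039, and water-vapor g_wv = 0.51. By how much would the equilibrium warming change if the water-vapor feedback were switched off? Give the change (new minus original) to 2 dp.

Original: g = 0.867, ΔT = 1.85/(1−0.867) = 13.9098 °C.
Without water-vapor: g' = 0.357, ΔT' = 1.85/(1−0.357) = 2.8771 °C.
Change = 2.8771 − 13.9098 = -11.03 °C.

-11.03 °C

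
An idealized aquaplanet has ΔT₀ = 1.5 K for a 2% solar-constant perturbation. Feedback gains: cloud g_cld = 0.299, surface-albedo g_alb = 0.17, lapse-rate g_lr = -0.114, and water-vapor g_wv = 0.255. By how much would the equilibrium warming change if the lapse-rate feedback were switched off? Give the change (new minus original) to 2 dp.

Original: g = 0.61, ΔT = 1.5/(1−0.61) = 3.8462 K.
Without lapse-rate: g' = 0.724, ΔT' = 1.5/(1−0.724) = 5.4348 K.
Change = 5.4348 − 3.8462 = 1.59 K.

1.59 K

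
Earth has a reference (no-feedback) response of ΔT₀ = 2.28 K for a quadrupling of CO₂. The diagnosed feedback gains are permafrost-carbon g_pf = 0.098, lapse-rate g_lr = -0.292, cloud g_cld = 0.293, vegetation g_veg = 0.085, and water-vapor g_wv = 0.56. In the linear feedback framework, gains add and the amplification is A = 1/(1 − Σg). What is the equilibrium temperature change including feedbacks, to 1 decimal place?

8.9 K

Total gain g = 0.098 − 0.292 + 0.293 + 0.085 + 0.56 = 0.744.
Amplification A = 1/(1 − 0.744) = 3.906.
ΔT = 2.28 × 3.906 = 8.9 K.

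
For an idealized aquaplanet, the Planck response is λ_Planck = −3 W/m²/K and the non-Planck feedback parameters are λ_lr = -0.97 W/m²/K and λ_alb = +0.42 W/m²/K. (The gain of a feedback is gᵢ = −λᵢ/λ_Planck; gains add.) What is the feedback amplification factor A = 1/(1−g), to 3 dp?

0.845

Convert to gains: g_lr = -0.97/3 = -0.3233; g_alb = 0.42/3 = 0.14.
Total gain g = -0.1833.
A = 1/(1 + 0.1833) = 0.845.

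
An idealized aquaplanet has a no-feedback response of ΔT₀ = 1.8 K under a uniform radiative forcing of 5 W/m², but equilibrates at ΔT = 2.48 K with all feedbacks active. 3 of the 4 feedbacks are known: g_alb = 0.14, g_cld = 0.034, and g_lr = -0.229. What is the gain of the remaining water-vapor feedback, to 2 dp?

Amplification A = ΔT/ΔT₀ = 2.48/1.8 = 1.378.
Total gain g = 1 − 1/A = 1 − 1/1.378 = 0.2743.
Known gains sum to 0.14 + 0.034 − 0.229 = -0.055.
g_wv = 0.2743 + 0.055 = 0.33.

0.33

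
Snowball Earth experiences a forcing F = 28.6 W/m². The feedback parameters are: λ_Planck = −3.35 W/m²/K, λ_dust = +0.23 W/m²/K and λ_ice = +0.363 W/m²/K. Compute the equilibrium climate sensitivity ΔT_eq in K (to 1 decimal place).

Net feedback parameter λ = (−3.35) + (+0.23) + (+0.363) = -2.757 W/m²/K.
ΔT = −F/λ = −28.6/(-2.757) = 10.4 K.

10.4 K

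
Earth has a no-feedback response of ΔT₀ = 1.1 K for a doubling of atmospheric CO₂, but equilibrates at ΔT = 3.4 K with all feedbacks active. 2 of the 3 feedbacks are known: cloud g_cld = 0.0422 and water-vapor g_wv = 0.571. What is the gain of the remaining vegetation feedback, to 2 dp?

Amplification A = ΔT/ΔT₀ = 3.4/1.1 = 3.091.
Total gain g = 1 − 1/A = 1 − 1/3.091 = 0.6765.
Known gains sum to 0.0422 + 0.571 = 0.6132.
g_veg = 0.6765 − 0.6132 = 0.06.

0.06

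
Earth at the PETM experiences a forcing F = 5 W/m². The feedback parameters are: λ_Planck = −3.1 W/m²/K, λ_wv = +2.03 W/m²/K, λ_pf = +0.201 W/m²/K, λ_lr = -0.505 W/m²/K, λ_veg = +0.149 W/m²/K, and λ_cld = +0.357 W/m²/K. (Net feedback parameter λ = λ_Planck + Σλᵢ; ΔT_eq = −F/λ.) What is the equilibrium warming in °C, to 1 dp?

5.8 °C

Net feedback parameter λ = (−3.1) + (+2.03) + (+0.201) + (-0.505) + (+0.149) + (+0.357) = -0.868 W/m²/K.
ΔT = −F/λ = −5/(-0.868) = 5.8 °C.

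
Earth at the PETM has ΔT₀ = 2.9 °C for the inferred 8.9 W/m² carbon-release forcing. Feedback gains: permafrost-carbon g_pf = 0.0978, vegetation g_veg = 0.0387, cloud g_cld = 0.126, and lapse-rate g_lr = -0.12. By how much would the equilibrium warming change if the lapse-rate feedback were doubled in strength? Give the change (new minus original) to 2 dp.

Original: g = 0.1425, ΔT = 2.9/(1−0.1425) = 3.3819 °C.
With doubled lapse-rate: g' = 0.0225, ΔT' = 2.9/(1−0.0225) = 2.9668 °C.
Change = 2.9668 − 3.3819 = -0.42 °C.

-0.42 °C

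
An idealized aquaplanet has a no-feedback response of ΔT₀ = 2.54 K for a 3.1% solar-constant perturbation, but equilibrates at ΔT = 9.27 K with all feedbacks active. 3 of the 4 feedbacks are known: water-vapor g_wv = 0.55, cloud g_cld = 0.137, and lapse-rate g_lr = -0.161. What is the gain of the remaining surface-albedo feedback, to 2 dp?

Amplification A = ΔT/ΔT₀ = 9.27/2.54 = 3.65.
Total gain g = 1 − 1/A = 1 − 1/3.65 = 0.726.
Known gains sum to 0.55 + 0.137 − 0.161 = 0.526.
g_alb = 0.726 − 0.526 = 0.20.

0.20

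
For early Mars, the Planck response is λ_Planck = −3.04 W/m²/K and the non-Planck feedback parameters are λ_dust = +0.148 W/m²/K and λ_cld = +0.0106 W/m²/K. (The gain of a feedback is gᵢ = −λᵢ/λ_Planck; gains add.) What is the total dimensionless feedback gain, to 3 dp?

0.052

Convert to gains: g_dust = 0.148/3.04 = 0.04868; g_cld = 0.0106/3.04 = 0.003487.
Total gain g = 0.052167.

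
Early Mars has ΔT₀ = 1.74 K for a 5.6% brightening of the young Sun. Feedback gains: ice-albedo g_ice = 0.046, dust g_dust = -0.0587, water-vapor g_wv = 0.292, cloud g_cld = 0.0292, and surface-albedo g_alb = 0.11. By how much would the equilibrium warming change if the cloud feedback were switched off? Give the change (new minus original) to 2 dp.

Original: g = 0.4185, ΔT = 1.74/(1−0.4185) = 2.9923 K.
Without cloud: g' = 0.3893, ΔT' = 1.74/(1−0.3893) = 2.8492 K.
Change = 2.8492 − 2.9923 = -0.14 K.

-0.14 K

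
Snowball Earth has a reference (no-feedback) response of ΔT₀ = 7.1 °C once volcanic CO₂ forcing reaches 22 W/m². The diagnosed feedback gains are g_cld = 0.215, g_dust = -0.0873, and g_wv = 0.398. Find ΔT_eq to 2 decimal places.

Total gain g = 0.215 − 0.0873 + 0.398 = 0.5257.
Amplification A = 1/(1 − 0.5257) = 2.108.
ΔT = 7.1 × 2.108 = 14.97 °C.

14.97 °C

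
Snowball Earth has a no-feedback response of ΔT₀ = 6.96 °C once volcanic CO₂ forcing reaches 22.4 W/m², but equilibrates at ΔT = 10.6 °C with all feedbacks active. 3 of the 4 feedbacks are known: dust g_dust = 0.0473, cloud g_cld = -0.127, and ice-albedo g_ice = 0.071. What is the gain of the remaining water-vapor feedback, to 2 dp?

0.35

Amplification A = ΔT/ΔT₀ = 10.6/6.96 = 1.523.
Total gain g = 1 − 1/A = 1 − 1/1.523 = 0.3434.
Known gains sum to 0.0473 − 0.127 + 0.071 = -0.0087.
g_wv = 0.3434 + 0.0087 = 0.35.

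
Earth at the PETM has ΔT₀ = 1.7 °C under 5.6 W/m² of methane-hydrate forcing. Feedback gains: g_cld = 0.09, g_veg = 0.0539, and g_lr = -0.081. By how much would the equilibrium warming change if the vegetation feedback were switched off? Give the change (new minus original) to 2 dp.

Original: g = 0.0629, ΔT = 1.7/(1−0.0629) = 1.8141 °C.
Without vegetation: g' = 0.009, ΔT' = 1.7/(1−0.009) = 1.7154 °C.
Change = 1.7154 − 1.8141 = -0.10 °C.

-0.10 °C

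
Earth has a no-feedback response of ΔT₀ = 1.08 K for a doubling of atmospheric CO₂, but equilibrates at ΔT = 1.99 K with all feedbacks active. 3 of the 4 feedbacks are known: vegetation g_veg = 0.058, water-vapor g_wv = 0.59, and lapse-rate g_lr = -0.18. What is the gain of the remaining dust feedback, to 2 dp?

Amplification A = ΔT/ΔT₀ = 1.99/1.08 = 1.843.
Total gain g = 1 − 1/A = 1 − 1/1.843 = 0.4574.
Known gains sum to 0.058 + 0.59 − 0.18 = 0.468.
g_dust = 0.4574 − 0.468 = -0.01.

-0.01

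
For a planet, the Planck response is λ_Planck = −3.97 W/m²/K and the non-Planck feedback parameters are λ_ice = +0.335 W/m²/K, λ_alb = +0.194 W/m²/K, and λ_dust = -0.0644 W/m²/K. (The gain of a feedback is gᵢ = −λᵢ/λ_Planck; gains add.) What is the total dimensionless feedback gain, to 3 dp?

Convert to gains: g_ice = 0.335/3.97 = 0.08438; g_alb = 0.194/3.97 = 0.04887; g_dust = -0.0644/3.97 = -0.01622.
Total gain g = 0.11703.

0.117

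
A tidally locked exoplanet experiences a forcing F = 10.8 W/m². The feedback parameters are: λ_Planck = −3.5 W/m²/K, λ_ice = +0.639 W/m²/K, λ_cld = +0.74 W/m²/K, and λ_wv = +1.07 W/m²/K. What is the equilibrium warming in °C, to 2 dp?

Net feedback parameter λ = (−3.5) + (+0.639) + (+0.74) + (+1.07) = -1.051 W/m²/K.
ΔT = −F/λ = −10.8/(-1.051) = 10.28 °C.

10.28 °C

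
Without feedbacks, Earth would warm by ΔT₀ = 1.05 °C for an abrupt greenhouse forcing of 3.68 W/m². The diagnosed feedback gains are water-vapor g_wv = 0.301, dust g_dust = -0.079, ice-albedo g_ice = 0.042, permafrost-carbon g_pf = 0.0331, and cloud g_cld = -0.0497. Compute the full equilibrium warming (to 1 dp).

1.4 °C

Total gain g = 0.301 − 0.079 + 0.042 + 0.0331 − 0.0497 = 0.2474.
Amplification A = 1/(1 − 0.2474) = 1.329.
ΔT = 1.05 × 1.329 = 1.4 °C.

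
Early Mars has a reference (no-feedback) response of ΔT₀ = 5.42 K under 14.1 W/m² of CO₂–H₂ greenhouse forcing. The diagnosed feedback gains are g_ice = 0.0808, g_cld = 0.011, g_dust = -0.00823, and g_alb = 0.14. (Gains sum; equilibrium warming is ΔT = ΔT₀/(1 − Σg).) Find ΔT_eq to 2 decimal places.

Total gain g = 0.0808 + 0.011 − 0.00823 + 0.14 = 0.22357.
Amplification A = 1/(1 − 0.22357) = 1.288.
ΔT = 5.42 × 1.288 = 6.98 K.

6.98 K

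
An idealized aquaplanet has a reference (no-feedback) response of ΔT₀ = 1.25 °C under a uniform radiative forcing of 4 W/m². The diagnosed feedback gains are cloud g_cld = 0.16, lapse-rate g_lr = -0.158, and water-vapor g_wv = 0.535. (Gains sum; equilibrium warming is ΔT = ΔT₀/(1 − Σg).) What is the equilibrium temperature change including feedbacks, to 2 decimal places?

Total gain g = 0.16 − 0.158 + 0.535 = 0.537.
Amplification A = 1/(1 − 0.537) = 2.16.
ΔT = 1.25 × 2.16 = 2.70 °C.

2.70 °C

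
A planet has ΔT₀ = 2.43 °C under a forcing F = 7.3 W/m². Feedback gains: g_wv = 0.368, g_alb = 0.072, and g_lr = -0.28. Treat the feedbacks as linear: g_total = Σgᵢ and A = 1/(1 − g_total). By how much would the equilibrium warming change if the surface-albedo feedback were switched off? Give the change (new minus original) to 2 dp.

-0.23 °C

Original: g = 0.16, ΔT = 2.43/(1−0.16) = 2.8929 °C.
Without surface-albedo: g' = 0.088, ΔT' = 2.43/(1−0.088) = 2.6645 °C.
Change = 2.6645 − 2.8929 = -0.23 °C.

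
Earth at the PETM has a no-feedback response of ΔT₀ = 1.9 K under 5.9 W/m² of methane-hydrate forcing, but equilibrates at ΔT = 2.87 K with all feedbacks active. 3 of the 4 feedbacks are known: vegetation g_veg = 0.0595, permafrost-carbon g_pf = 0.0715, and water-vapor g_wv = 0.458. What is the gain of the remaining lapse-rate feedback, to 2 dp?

-0.25

Amplification A = ΔT/ΔT₀ = 2.87/1.9 = 1.511.
Total gain g = 1 − 1/A = 1 − 1/1.511 = 0.3382.
Known gains sum to 0.0595 + 0.0715 + 0.458 = 0.589.
g_lr = 0.3382 − 0.589 = -0.25.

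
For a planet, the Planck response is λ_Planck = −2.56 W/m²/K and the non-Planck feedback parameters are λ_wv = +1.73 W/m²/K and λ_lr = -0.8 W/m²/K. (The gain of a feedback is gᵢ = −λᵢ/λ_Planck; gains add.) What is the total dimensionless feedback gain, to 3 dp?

0.363

Convert to gains: g_wv = 1.73/2.56 = 0.6758; g_lr = -0.8/2.56 = -0.3125.
Total gain g = 0.3633.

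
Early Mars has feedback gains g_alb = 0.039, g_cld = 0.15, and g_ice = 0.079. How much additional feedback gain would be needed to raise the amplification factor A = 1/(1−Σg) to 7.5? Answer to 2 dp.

Current total gain = 0.268.
Target gain for A = 7.5: g* = 1 − 1/7.5 = 0.8667.
Additional gain needed = 0.8667 − 0.268 = 0.60.

0.60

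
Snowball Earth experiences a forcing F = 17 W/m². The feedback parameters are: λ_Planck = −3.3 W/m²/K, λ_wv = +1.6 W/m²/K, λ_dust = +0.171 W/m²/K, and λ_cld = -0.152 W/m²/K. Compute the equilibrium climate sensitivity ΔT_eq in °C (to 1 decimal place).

10.1 °C

Net feedback parameter λ = (−3.3) + (+1.6) + (+0.171) + (-0.152) = -1.681 W/m²/K.
ΔT = −F/λ = −17/(-1.681) = 10.1 °C.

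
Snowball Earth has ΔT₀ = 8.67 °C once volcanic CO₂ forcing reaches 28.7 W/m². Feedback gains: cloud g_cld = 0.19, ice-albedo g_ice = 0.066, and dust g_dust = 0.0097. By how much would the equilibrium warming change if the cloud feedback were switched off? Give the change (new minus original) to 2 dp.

Original: g = 0.2657, ΔT = 8.67/(1−0.2657) = 11.8072 °C.
Without cloud: g' = 0.0757, ΔT' = 8.67/(1−0.0757) = 9.3801 °C.
Change = 9.3801 − 11.8072 = -2.43 °C.

-2.43 °C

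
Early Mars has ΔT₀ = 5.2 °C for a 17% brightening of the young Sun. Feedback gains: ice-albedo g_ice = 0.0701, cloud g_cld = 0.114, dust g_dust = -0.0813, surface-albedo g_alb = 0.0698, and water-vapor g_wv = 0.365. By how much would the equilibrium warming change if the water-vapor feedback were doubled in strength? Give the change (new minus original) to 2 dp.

Original: g = 0.5376, ΔT = 5.2/(1−0.5376) = 11.2457 °C.
With doubled water-vapor: g' = 0.9026, ΔT' = 5.2/(1−0.9026) = 53.3881 °C.
Change = 53.3881 − 11.2457 = 42.14 °C.

42.14 °C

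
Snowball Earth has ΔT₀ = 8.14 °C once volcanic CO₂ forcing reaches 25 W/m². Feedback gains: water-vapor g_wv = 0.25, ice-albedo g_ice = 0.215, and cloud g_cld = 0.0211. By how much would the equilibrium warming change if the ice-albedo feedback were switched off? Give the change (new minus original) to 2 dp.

Original: g = 0.4861, ΔT = 8.14/(1−0.4861) = 15.8397 °C.
Without ice-albedo: g' = 0.2711, ΔT' = 8.14/(1−0.2711) = 11.1675 °C.
Change = 11.1675 − 15.8397 = -4.67 °C.

-4.67 °C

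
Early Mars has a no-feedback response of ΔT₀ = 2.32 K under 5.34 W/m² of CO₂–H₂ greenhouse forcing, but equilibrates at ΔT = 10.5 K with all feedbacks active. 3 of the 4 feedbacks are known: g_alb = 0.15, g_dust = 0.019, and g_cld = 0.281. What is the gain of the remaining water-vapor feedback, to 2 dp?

Amplification A = ΔT/ΔT₀ = 10.5/2.32 = 4.526.
Total gain g = 1 − 1/A = 1 − 1/4.526 = 0.7791.
Known gains sum to 0.15 + 0.019 + 0.281 = 0.45.
g_wv = 0.7791 − 0.45 = 0.33.

0.33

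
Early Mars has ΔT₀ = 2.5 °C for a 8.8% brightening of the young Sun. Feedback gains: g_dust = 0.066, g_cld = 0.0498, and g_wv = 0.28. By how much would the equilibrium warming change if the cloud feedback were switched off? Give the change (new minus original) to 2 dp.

-0.32 °C

Original: g = 0.3958, ΔT = 2.5/(1−0.3958) = 4.1377 °C.
Without cloud: g' = 0.346, ΔT' = 2.5/(1−0.346) = 3.8226 °C.
Change = 3.8226 − 4.1377 = -0.32 °C.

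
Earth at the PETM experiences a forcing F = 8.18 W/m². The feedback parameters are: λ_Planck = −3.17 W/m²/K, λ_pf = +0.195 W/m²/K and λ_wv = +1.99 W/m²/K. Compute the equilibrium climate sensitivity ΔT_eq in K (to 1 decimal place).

8.3 K

Net feedback parameter λ = (−3.17) + (+0.195) + (+1.99) = -0.985 W/m²/K.
ΔT = −F/λ = −8.18/(-0.985) = 8.3 K.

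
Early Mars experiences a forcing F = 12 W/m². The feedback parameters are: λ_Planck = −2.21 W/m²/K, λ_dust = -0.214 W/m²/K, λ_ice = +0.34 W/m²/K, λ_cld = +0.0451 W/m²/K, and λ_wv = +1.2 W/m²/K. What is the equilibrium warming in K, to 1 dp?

14.3 K

Net feedback parameter λ = (−2.21) + (-0.214) + (+0.34) + (+0.0451) + (+1.2) = -0.8389 W/m²/K.
ΔT = −F/λ = −12/(-0.8389) = 14.3 K.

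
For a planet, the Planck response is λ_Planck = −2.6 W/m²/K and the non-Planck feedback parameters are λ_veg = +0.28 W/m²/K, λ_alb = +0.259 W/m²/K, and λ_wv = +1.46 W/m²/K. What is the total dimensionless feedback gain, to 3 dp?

Convert to gains: g_veg = 0.28/2.6 = 0.1077; g_alb = 0.259/2.6 = 0.09962; g_wv = 1.46/2.6 = 0.5615.
Total gain g = 0.76882.

0.769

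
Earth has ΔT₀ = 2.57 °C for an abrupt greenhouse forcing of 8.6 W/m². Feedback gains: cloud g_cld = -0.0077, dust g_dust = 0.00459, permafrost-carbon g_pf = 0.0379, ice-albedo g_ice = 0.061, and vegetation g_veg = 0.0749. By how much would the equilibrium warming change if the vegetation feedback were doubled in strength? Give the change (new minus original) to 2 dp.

0.31 °C

Original: g = 0.17069, ΔT = 2.57/(1−0.17069) = 3.0990 °C.
With doubled vegetation: g' = 0.24559, ΔT' = 2.57/(1−0.24559) = 3.4066 °C.
Change = 3.4066 − 3.0990 = 0.31 °C.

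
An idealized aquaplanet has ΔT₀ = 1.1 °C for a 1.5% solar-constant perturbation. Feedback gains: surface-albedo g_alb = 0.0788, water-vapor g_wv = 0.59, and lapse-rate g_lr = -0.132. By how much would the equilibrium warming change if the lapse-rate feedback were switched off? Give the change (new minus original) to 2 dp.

0.95 °C

Original: g = 0.5368, ΔT = 1.1/(1−0.5368) = 2.3748 °C.
Without lapse-rate: g' = 0.6688, ΔT' = 1.1/(1−0.6688) = 3.3213 °C.
Change = 3.3213 − 2.3748 = 0.95 °C.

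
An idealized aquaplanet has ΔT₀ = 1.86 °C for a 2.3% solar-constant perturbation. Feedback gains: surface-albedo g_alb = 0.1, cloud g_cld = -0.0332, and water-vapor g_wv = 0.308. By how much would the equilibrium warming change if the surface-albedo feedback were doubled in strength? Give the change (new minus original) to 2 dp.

0.57 °C

Original: g = 0.3748, ΔT = 1.86/(1−0.3748) = 2.9750 °C.
With doubled surface-albedo: g' = 0.4748, ΔT' = 1.86/(1−0.4748) = 3.5415 °C.
Change = 3.5415 − 2.9750 = 0.57 °C.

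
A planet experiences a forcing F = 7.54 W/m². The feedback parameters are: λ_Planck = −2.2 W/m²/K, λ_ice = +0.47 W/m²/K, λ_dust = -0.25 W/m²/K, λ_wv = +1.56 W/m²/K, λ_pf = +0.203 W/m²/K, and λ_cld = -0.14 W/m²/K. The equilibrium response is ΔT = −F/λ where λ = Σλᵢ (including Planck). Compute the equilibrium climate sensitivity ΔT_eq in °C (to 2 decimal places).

Net feedback parameter λ = (−2.2) + (+0.47) + (-0.25) + (+1.56) + (+0.203) + (-0.14) = -0.357 W/m²/K.
ΔT = −F/λ = −7.54/(-0.357) = 21.12 °C.

21.12 °C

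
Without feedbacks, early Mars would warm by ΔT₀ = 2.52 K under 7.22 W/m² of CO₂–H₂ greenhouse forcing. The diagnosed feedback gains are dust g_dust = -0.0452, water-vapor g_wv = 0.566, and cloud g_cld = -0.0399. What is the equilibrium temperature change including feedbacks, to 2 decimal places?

4.85 K

Total gain g = -0.0452 + 0.566 − 0.0399 = 0.4809.
Amplification A = 1/(1 − 0.4809) = 1.926.
ΔT = 2.52 × 1.926 = 4.85 K.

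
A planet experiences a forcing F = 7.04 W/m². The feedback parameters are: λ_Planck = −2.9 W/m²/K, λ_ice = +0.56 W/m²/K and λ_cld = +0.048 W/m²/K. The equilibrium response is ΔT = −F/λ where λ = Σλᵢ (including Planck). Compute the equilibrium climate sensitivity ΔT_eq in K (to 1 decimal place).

3.1 K

Net feedback parameter λ = (−2.9) + (+0.56) + (+0.048) = -2.292 W/m²/K.
ΔT = −F/λ = −7.04/(-2.292) = 3.1 K.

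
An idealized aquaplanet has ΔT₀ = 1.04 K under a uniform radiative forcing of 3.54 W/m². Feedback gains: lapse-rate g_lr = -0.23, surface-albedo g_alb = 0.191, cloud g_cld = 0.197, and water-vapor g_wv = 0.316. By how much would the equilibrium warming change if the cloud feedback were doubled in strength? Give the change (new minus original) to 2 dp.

Original: g = 0.474, ΔT = 1.04/(1−0.474) = 1.9772 K.
With doubled cloud: g' = 0.671, ΔT' = 1.04/(1−0.671) = 3.1611 K.
Change = 3.1611 − 1.9772 = 1.18 K.

1.18 K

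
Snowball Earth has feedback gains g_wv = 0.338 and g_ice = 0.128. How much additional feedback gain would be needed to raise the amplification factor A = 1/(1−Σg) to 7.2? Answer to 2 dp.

0.40

Current total gain = 0.466.
Target gain for A = 7.2: g* = 1 − 1/7.2 = 0.8611.
Additional gain needed = 0.8611 − 0.466 = 0.40.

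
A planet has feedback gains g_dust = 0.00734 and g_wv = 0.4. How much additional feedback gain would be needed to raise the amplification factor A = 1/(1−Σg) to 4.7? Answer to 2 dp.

Current total gain = 0.40734.
Target gain for A = 4.7: g* = 1 − 1/4.7 = 0.7872.
Additional gain needed = 0.7872 − 0.40734 = 0.38.

0.38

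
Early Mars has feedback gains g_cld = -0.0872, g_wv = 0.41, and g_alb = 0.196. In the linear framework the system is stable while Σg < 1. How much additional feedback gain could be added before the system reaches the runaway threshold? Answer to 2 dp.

0.48

Current total gain = -0.0872 + 0.41 + 0.196 = 0.5188.
Margin to runaway = 1 − 0.5188 = 0.48.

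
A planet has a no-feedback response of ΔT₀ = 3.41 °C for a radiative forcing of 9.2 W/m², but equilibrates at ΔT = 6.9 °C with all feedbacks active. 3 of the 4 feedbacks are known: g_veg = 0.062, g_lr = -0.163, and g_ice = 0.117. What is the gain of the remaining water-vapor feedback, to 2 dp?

0.49

Amplification A = ΔT/ΔT₀ = 6.9/3.41 = 2.023.
Total gain g = 1 − 1/A = 1 − 1/2.023 = 0.5057.
Known gains sum to 0.062 − 0.163 + 0.117 = 0.016.
g_wv = 0.5057 − 0.016 = 0.49.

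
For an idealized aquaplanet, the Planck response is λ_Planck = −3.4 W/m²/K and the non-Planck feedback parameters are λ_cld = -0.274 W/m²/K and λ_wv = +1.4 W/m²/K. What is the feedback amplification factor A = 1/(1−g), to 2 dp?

Convert to gains: g_cld = -0.274/3.4 = -0.08059; g_wv = 1.4/3.4 = 0.4118.
Total gain g = 0.33121.
A = 1/(1 − 0.33121) = 1.50.

1.50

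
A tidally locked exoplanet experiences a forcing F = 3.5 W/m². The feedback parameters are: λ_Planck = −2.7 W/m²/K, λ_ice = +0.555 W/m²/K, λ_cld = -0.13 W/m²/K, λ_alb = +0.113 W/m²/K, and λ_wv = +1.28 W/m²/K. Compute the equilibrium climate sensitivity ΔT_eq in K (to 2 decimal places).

Net feedback parameter λ = (−2.7) + (+0.555) + (-0.13) + (+0.113) + (+1.28) = -0.882 W/m²/K.
ΔT = −F/λ = −3.5/(-0.882) = 3.97 K.

3.97 K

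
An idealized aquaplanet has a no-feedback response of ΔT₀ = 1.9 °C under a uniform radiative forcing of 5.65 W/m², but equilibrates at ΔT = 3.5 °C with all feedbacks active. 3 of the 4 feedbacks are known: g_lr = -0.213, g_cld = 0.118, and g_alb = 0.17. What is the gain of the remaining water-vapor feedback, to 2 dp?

0.38

Amplification A = ΔT/ΔT₀ = 3.5/1.9 = 1.842.
Total gain g = 1 − 1/A = 1 − 1/1.842 = 0.4571.
Known gains sum to -0.213 + 0.118 + 0.17 = 0.075.
g_wv = 0.4571 − 0.075 = 0.38.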